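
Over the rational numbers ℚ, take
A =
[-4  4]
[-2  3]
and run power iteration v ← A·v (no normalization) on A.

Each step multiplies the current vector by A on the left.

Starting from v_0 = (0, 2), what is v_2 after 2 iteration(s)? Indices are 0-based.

v_2 = (-8, 2)

v_0 = (0, 2).
v_1 = A·v_0 = (8, 6).
v_2 = A·v_1 = (-8, 2).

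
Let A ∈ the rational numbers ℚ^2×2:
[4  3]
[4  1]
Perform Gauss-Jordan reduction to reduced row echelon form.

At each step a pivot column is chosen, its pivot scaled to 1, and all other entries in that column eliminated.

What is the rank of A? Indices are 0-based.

pivot(0,0)=4: scale R0 → (1, 3/4)
  clear (1,0): R1 −= (4)R0 → (0, -2)
pivot(1,1)=-2: scale R1 → (0, 1)
  clear (0,1): R0 −= (3/4)R1 → (1, 0)

rank = 2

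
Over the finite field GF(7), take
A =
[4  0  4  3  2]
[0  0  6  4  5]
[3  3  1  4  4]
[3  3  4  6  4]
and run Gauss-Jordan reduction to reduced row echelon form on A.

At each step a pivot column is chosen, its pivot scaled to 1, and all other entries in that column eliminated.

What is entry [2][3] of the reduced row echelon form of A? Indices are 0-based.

M[2][3] = 3

pivot(0,0)=4: scale R0 → (1, 0, 1, 6, 4)
  clear (2,0): R2 −= (3)R0 → (0, 3, 5, 0, 6)
  clear (3,0): R3 −= (3)R0 → (0, 3, 1, 2, 6)
pivot(1,1): swap R1↔R2
pivot(1,1)=3: scale R1 → (0, 1, 4, 0, 2)
  clear (3,1): R3 −= (3)R1 → (0, 0, 3, 2, 0)
pivot(2,2)=6: scale R2 → (0, 0, 1, 3, 2)
  clear (0,2): R0 −= (1)R2 → (1, 0, 0, 3, 2)
  clear (1,2): R1 −= (4)R2 → (0, 1, 0, 2, 1)
  clear (3,2): R3 −= (3)R2 → (0, 0, 0, 0, 1)
col 3: no nonzero at/below row 3; advance.
pivot(3,4)=1: scale R3 → (0, 0, 0, 0, 1)
  clear (0,4): R0 −= (2)R3 → (1, 0, 0, 3, 0)
  clear (1,4): R1 −= (1)R3 → (0, 1, 0, 2, 0)
  clear (2,4): R2 −= (2)R3 → (0, 0, 1, 3, 0)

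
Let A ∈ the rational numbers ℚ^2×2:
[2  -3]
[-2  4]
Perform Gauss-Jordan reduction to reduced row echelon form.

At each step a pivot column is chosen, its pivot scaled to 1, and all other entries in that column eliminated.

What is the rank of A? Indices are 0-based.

rank = 2

pivot(0,0)=2: scale R0 → (1, -3/2)
  clear (1,0): R1 −= (-2)R0 → (0, 1)
pivot(1,1)=1: scale R1 → (0, 1)
  clear (0,1): R0 −= (-3/2)R1 → (1, 0)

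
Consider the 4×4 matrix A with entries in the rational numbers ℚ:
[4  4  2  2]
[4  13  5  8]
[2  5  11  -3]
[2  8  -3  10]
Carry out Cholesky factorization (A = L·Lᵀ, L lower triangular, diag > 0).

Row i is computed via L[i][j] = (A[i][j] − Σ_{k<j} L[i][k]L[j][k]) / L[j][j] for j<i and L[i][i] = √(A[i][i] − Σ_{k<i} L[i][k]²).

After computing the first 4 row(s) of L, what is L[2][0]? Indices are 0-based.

L[2][0] = 1

Step 1: L[0][0] = √(4) = 2.
  L[1][0] = (4) / L[0][0] = 2.
Step 2: L[1][1] = √(9) = 3.
  L[2][0] = (2) / L[0][0] = 1.
  L[2][1] = (3) / L[1][1] = 1.
Step 3: L[2][2] = √(9) = 3.
  L[3][0] = (2) / L[0][0] = 1.
  L[3][1] = (6) / L[1][1] = 2.
  L[3][2] = (-6) / L[2][2] = -2.
Step 4: L[3][3] = √(1) = 1.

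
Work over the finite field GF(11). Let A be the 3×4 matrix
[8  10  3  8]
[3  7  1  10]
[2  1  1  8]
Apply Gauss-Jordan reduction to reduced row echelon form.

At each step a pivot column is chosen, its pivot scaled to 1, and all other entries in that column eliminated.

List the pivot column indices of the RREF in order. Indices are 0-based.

pivot columns: 0, 1, 2

step 1: normalize row 0 (÷8) = (1, 4, 10, 1)
  row 1: subtract 3×row0 = (0, 6, 4, 7)
  row 2: subtract 2×row0 = (0, 4, 3, 6)
step 2: normalize row 1 (÷6) = (0, 1, 8, 3)
  row 0: subtract 4×row1 = (1, 0, 0, 0)
  row 2: subtract 4×row1 = (0, 0, 4, 5)
step 3: normalize row 2 (÷4) = (0, 0, 1, 4)
  row 1: subtract 8×row2 = (0, 1, 0, 4)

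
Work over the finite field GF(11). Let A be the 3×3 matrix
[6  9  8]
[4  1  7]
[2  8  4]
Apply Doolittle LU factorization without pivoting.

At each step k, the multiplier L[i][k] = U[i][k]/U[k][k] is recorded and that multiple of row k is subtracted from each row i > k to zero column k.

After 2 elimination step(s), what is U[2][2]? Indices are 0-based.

U[2][2] = 3

k=0: U[0][0]=6
  eliminate (1,0): mult=8, new row 1: (0, 6, 9); set L[1][0]=8
  eliminate (2,0): mult=4, new row 2: (0, 5, 5); set L[2][0]=4
k=1: U[1][1]=6
  eliminate (2,1): mult=10, new row 2: (0, 0, 3); set L[2][1]=10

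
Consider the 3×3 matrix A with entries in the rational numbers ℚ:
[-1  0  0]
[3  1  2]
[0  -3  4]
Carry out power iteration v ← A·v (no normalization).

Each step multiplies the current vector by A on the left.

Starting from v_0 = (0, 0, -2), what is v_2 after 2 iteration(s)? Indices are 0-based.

v_0 = (0, 0, -2).
v_1 = A·v_0 = (0, -4, -8).
v_2 = A·v_1 = (0, -20, -20).

v_2 = (0, -20, -20)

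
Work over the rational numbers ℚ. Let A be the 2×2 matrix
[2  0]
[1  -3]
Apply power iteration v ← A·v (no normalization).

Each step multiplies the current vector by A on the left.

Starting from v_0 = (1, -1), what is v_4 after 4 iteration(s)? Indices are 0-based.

v_0 = (1, -1).
v_1 = A·v_0 = (2, 4).
v_2 = A·v_1 = (4, -10).
v_3 = A·v_2 = (8, 34).
v_4 = A·v_3 = (16, -94).

v_4 = (16, -94)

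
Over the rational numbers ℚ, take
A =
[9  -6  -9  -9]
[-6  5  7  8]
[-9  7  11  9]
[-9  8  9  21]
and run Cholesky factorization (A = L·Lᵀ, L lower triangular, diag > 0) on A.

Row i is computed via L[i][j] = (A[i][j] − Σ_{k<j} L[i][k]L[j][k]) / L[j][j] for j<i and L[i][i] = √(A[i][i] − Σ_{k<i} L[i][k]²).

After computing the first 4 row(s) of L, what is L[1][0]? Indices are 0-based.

L[1][0] = -2

Step 1: L[0][0] = √(9) = 3.
  L[1][0] = (-6) / L[0][0] = -2.
Step 2: L[1][1] = √(1) = 1.
  L[2][0] = (-9) / L[0][0] = -3.
  L[2][1] = (1) / L[1][1] = 1.
Step 3: L[2][2] = √(1) = 1.
  L[3][0] = (-9) / L[0][0] = -3.
  L[3][1] = (2) / L[1][1] = 2.
  L[3][2] = (-2) / L[2][2] = -2.
Step 4: L[3][3] = √(4) = 2.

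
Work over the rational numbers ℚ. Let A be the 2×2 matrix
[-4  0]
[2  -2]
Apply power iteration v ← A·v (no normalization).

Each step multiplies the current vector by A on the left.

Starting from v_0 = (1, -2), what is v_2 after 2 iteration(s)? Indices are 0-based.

v_0 = (1, -2).
v_1 = A·v_0 = (-4, 6).
v_2 = A·v_1 = (16, -20).

v_2 = (16, -20)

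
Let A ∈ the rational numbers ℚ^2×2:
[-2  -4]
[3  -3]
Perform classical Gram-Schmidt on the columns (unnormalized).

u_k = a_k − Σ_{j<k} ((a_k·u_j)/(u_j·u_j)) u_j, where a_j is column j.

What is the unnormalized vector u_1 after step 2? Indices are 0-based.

Step 1: u_0 = a_0 = (-2, 3).
Step 2: u_1 = a_1 − (-1/13)·u_0 = (-54/13, -36/13).

u_1 = (-54/13, -36/13)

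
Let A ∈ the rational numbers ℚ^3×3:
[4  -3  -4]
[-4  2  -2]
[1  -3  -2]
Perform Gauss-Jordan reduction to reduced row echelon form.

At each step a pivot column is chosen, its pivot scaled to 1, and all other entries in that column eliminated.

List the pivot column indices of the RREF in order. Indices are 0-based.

pivot(0,0)=4: scale R0 → (1, -3/4, -1)
  clear (1,0): R1 −= (-4)R0 → (0, -1, -6)
  clear (2,0): R2 −= (1)R0 → (0, -9/4, -1)
pivot(1,1)=-1: scale R1 → (0, 1, 6)
  clear (0,1): R0 −= (-3/4)R1 → (1, 0, 7/2)
  clear (2,1): R2 −= (-9/4)R1 → (0, 0, 25/2)
pivot(2,2)=25/2: scale R2 → (0, 0, 1)
  clear (0,2): R0 −= (7/2)R2 → (1, 0, 0)
  clear (1,2): R1 −= (6)R2 → (0, 1, 0)

pivot columns: 0, 1, 2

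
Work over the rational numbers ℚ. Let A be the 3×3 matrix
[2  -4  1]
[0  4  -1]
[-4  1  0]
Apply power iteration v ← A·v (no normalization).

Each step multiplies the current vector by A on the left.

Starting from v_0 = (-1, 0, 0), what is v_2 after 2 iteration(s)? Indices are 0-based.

v_2 = (0, -4, 8)

v_0 = (-1, 0, 0).
v_1 = A·v_0 = (-2, 0, 4).
v_2 = A·v_1 = (0, -4, 8).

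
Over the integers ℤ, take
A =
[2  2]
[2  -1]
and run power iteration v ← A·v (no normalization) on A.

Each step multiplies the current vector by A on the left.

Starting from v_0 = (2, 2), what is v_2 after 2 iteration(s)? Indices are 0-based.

v_2 = (20, 14)

v_0 = (2, 2).
v_1 = A·v_0 = (8, 2).
v_2 = A·v_1 = (20, 14).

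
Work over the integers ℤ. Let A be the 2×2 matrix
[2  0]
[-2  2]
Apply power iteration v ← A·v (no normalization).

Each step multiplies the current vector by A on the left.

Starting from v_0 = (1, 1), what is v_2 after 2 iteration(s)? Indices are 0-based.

v_2 = (4, -4)

v_0 = (1, 1).
v_1 = A·v_0 = (2, 0).
v_2 = A·v_1 = (4, -4).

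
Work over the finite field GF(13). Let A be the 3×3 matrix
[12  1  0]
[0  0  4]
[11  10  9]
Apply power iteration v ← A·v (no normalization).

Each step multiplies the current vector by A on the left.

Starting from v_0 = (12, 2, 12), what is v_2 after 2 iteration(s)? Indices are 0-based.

v_2 = (6, 0, 6)

v_0 = (12, 2, 12).
v_1 = A·v_0 = (3, 9, 0).
v_2 = A·v_1 = (6, 0, 6).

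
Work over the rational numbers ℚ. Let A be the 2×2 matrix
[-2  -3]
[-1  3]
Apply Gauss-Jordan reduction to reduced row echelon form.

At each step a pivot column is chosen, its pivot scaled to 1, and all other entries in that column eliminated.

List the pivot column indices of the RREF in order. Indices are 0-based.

pivot columns: 0, 1

pivot(0,0)=-2: scale R0 → (1, 3/2)
  clear (1,0): R1 −= (-1)R0 → (0, 9/2)
pivot(1,1)=9/2: scale R1 → (0, 1)
  clear (0,1): R0 −= (3/2)R1 → (1, 0)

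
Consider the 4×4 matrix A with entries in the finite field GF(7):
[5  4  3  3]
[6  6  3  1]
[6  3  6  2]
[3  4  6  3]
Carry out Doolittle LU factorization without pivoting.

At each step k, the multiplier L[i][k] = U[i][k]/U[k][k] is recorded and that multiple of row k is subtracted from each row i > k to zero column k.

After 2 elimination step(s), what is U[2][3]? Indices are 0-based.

Step 1: pivot at (0,0) is 5.
  row1 ← row1 − (4)·row0  ⇒  L[1][0]=4, U row1=(0, 4, 5, 3)
  row2 ← row2 − (4)·row0  ⇒  L[2][0]=4, U row2=(0, 1, 1, 4)
  row3 ← row3 − (2)·row0  ⇒  L[3][0]=2, U row3=(0, 3, 0, 4)
Step 2: pivot at (1,1) is 4.
  row2 ← row2 − (2)·row1  ⇒  L[2][1]=2, U row2=(0, 0, 5, 5)
  row3 ← row3 − (6)·row1  ⇒  L[3][1]=6, U row3=(0, 0, 5, 0)

U[2][3] = 5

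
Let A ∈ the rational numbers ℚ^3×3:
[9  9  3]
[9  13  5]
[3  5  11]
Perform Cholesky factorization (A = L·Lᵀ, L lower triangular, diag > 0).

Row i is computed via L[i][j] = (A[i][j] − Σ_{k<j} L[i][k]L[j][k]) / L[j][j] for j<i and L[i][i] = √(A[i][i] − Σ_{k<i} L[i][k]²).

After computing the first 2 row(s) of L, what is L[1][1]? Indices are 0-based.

Step 1: L[0][0] = √(9) = 3.
  L[1][0] = (9) / L[0][0] = 3.
Step 2: L[1][1] = √(4) = 2.

L[1][1] = 2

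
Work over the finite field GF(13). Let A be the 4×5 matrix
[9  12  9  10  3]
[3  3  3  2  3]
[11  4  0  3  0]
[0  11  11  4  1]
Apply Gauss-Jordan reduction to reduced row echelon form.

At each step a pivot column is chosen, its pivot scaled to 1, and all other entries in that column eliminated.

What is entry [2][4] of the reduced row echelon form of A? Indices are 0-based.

M[2][4] = 0

[1] R0 /= 9  ⇒  (1, 10, 1, 4, 9)
     R1 -= 3·R0  ⇒  (0, 12, 0, 3, 2)
     R2 -= 11·R0  ⇒  (0, 11, 2, 11, 5)
[2] R1 /= 12  ⇒  (0, 1, 0, 10, 11)
     R0 -= 10·R1  ⇒  (1, 0, 1, 8, 3)
     R2 -= 11·R1  ⇒  (0, 0, 2, 5, 1)
     R3 -= 11·R1  ⇒  (0, 0, 11, 11, 10)
[3] R2 /= 2  ⇒  (0, 0, 1, 9, 7)
     R0 -= 1·R2  ⇒  (1, 0, 0, 12, 9)
     R3 -= 11·R2  ⇒  (0, 0, 0, 3, 11)
[4] R3 /= 3  ⇒  (0, 0, 0, 1, 8)
     R0 -= 12·R3  ⇒  (1, 0, 0, 0, 4)
     R1 -= 10·R3  ⇒  (0, 1, 0, 0, 9)
     R2 -= 9·R3  ⇒  (0, 0, 1, 0, 0)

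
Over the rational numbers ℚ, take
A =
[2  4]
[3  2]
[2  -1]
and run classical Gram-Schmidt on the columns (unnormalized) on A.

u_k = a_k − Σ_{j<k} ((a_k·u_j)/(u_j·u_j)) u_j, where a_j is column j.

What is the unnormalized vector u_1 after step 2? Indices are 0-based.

u_1 = (44/17, -2/17, -41/17)

Step 1: u_0 = a_0 = (2, 3, 2).
Step 2: u_1 = a_1 − (12/17)·u_0 = (44/17, -2/17, -41/17).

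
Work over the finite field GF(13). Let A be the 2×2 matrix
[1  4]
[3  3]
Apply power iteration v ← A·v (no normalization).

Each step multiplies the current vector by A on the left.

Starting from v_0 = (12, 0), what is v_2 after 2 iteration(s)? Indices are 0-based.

v_2 = (0, 1)

v_0 = (12, 0).
v_1 = A·v_0 = (12, 10).
v_2 = A·v_1 = (0, 1).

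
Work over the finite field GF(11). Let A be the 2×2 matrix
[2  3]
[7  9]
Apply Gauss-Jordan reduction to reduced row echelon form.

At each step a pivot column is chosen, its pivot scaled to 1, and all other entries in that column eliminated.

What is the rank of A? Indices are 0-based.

step 1: normalize row 0 (÷2) = (1, 7)
  row 1: subtract 7×row0 = (0, 4)
step 2: normalize row 1 (÷4) = (0, 1)
  row 0: subtract 7×row1 = (1, 0)

rank = 2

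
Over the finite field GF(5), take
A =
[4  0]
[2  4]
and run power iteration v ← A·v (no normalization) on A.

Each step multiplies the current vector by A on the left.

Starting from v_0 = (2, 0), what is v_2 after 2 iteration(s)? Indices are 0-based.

v_0 = (2, 0).
v_1 = A·v_0 = (3, 4).
v_2 = A·v_1 = (2, 2).

v_2 = (2, 2)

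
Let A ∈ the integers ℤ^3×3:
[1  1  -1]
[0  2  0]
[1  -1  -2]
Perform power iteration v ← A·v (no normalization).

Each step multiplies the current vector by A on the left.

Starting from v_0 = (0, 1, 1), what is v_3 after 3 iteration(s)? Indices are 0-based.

v_3 = (5, 8, -7)

v_0 = (0, 1, 1).
v_1 = A·v_0 = (0, 2, -3).
v_2 = A·v_1 = (5, 4, 4).
v_3 = A·v_2 = (5, 8, -7).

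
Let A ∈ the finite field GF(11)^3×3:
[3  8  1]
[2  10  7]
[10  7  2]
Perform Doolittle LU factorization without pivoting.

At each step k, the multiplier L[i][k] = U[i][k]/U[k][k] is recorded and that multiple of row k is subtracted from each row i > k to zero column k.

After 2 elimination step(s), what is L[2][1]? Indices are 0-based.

k=0: U[0][0]=3
  eliminate (1,0): mult=8, new row 1: (0, 1, 10); set L[1][0]=8
  eliminate (2,0): mult=7, new row 2: (0, 6, 6); set L[2][0]=7
k=1: U[1][1]=1
  eliminate (2,1): mult=6, new row 2: (0, 0, 1); set L[2][1]=6

L[2][1] = 6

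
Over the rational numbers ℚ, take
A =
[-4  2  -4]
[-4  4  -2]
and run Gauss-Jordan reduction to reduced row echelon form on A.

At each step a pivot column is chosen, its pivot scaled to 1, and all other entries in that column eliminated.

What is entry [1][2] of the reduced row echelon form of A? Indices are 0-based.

pivot(0,0)=-4: scale R0 → (1, -1/2, 1)
  clear (1,0): R1 −= (-4)R0 → (0, 2, 2)
pivot(1,1)=2: scale R1 → (0, 1, 1)
  clear (0,1): R0 −= (-1/2)R1 → (1, 0, 3/2)

M[1][2] = 1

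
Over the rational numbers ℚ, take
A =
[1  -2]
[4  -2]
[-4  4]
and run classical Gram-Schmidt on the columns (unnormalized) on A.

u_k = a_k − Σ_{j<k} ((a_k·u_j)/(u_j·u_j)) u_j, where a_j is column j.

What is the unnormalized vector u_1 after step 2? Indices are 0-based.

Step 1: u_0 = a_0 = (1, 4, -4).
Step 2: u_1 = a_1 − (-26/33)·u_0 = (-40/33, 38/33, 28/33).

u_1 = (-40/33, 38/33, 28/33)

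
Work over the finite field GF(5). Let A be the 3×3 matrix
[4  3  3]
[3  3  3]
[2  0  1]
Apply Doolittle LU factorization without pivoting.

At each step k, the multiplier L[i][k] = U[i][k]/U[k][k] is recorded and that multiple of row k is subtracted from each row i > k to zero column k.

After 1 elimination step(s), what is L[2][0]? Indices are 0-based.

k=0: U[0][0]=4
  eliminate (1,0): mult=2, new row 1: (0, 2, 2); set L[1][0]=2
  eliminate (2,0): mult=3, new row 2: (0, 1, 2); set L[2][0]=3

L[2][0] = 3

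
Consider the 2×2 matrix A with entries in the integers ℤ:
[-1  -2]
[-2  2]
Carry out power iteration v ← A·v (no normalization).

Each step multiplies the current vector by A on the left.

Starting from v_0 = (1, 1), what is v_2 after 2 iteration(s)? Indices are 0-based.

v_0 = (1, 1).
v_1 = A·v_0 = (-3, 0).
v_2 = A·v_1 = (3, 6).

v_2 = (3, 6)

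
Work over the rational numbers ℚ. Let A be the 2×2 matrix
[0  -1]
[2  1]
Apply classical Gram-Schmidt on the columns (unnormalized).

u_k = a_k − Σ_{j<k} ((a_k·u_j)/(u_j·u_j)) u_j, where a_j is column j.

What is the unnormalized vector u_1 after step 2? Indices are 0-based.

Step 1: u_0 = a_0 = (0, 2).
Step 2: u_1 = a_1 − (1/2)·u_0 = (-1, 0).

u_1 = (-1, 0)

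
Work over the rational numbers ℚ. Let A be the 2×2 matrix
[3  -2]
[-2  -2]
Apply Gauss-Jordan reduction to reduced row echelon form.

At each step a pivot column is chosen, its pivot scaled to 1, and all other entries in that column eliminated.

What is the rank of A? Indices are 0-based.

step 1: normalize row 0 (÷3) = (1, -2/3)
  row 1: subtract -2×row0 = (0, -10/3)
step 2: normalize row 1 (÷-10/3) = (0, 1)
  row 0: subtract -2/3×row1 = (1, 0)

rank = 2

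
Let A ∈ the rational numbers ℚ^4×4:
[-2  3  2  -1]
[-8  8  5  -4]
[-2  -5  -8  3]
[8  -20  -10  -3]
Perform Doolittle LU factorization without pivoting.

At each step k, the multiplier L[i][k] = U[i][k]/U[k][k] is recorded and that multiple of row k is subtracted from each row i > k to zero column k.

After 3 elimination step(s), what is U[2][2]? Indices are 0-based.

U[2][2] = -4

Step 1: pivot at (0,0) is -2.
  row1 ← row1 − (4)·row0  ⇒  L[1][0]=4, U row1=(0, -4, -3, 0)
  row2 ← row2 − (1)·row0  ⇒  L[2][0]=1, U row2=(0, -8, -10, 4)
  row3 ← row3 − (-4)·row0  ⇒  L[3][0]=-4, U row3=(0, -8, -2, -7)
Step 2: pivot at (1,1) is -4.
  row2 ← row2 − (2)·row1  ⇒  L[2][1]=2, U row2=(0, 0, -4, 4)
  row3 ← row3 − (2)·row1  ⇒  L[3][1]=2, U row3=(0, 0, 4, -7)
Step 3: pivot at (2,2) is -4.
  row3 ← row3 − (-1)·row2  ⇒  L[3][2]=-1, U row3=(0, 0, 0, -3)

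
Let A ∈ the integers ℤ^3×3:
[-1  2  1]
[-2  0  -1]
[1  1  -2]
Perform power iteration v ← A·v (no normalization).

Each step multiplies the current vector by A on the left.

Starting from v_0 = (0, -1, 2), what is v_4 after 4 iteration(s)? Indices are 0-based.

v_0 = (0, -1, 2).
v_1 = A·v_0 = (0, -2, -5).
v_2 = A·v_1 = (-9, 5, 8).
v_3 = A·v_2 = (27, 10, -20).
v_4 = A·v_3 = (-27, -34, 77).

v_4 = (-27, -34, 77)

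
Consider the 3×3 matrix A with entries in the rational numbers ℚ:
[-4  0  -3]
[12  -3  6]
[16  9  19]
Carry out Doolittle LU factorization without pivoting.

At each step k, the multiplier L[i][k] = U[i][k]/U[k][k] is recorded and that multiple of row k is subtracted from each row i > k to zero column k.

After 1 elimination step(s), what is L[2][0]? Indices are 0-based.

k=0: U[0][0]=-4
  eliminate (1,0): mult=-3, new row 1: (0, -3, -3); set L[1][0]=-3
  eliminate (2,0): mult=-4, new row 2: (0, 9, 7); set L[2][0]=-4

L[2][0] = -4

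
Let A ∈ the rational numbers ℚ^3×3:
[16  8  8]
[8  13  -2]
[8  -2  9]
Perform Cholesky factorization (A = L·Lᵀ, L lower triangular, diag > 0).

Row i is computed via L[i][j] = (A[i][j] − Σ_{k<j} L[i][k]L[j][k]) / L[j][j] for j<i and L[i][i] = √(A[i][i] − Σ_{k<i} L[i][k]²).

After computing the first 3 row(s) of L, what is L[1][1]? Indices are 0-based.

Step 1: L[0][0] = √(16) = 4.
  L[1][0] = (8) / L[0][0] = 2.
Step 2: L[1][1] = √(9) = 3.
  L[2][0] = (8) / L[0][0] = 2.
  L[2][1] = (-6) / L[1][1] = -2.
Step 3: L[2][2] = √(1) = 1.

L[1][1] = 3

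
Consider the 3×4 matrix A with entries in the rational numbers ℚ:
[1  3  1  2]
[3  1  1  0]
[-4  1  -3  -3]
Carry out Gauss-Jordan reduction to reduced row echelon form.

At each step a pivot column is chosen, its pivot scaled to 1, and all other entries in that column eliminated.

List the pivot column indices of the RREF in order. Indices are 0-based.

pivot columns: 0, 1, 2

[1] R0 /= 1  ⇒  (1, 3, 1, 2)
     R1 -= 3·R0  ⇒  (0, -8, -2, -6)
     R2 -= -4·R0  ⇒  (0, 13, 1, 5)
[2] R1 /= -8  ⇒  (0, 1, 1/4, 3/4)
     R0 -= 3·R1  ⇒  (1, 0, 1/4, -1/4)
     R2 -= 13·R1  ⇒  (0, 0, -9/4, -19/4)
[3] R2 /= -9/4  ⇒  (0, 0, 1, 19/9)
     R0 -= 1/4·R2  ⇒  (1, 0, 0, -7/9)
     R1 -= 1/4·R2  ⇒  (0, 1, 0, 2/9)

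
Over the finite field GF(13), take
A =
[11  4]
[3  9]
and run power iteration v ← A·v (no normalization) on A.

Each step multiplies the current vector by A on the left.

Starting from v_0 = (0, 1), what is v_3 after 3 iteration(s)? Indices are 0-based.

v_3 = (4, 11)

v_0 = (0, 1).
v_1 = A·v_0 = (4, 9).
v_2 = A·v_1 = (2, 2).
v_3 = A·v_2 = (4, 11).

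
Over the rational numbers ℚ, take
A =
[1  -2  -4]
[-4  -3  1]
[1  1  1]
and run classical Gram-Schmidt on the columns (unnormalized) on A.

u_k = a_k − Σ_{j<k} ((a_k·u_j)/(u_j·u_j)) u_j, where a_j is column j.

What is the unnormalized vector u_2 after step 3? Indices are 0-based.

Step 1: u_0 = a_0 = (1, -4, 1).
Step 2: u_1 = a_1 − (11/18)·u_0 = (-47/18, -5/9, 7/18).
Step 3: u_2 = a_2 − (-7/18)·u_0 − (185/131)·u_1 = (10/131, 30/131, 110/131).

u_2 = (10/131, 30/131, 110/131)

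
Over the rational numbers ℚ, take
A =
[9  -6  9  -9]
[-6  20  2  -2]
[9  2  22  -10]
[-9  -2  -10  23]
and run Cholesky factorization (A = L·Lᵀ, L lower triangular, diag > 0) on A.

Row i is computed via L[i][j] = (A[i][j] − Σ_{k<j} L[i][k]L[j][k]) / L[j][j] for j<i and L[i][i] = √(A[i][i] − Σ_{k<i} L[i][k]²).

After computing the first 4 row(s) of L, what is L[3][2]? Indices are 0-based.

L[3][2] = 1

Step 1: L[0][0] = √(9) = 3.
  L[1][0] = (-6) / L[0][0] = -2.
Step 2: L[1][1] = √(16) = 4.
  L[2][0] = (9) / L[0][0] = 3.
  L[2][1] = (8) / L[1][1] = 2.
Step 3: L[2][2] = √(9) = 3.
  L[3][0] = (-9) / L[0][0] = -3.
  L[3][1] = (-8) / L[1][1] = -2.
  L[3][2] = (3) / L[2][2] = 1.
Step 4: L[3][3] = √(9) = 3.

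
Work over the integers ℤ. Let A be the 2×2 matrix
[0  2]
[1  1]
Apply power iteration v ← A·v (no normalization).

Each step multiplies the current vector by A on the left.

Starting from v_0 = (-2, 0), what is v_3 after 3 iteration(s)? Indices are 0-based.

v_3 = (-4, -6)

v_0 = (-2, 0).
v_1 = A·v_0 = (0, -2).
v_2 = A·v_1 = (-4, -2).
v_3 = A·v_2 = (-4, -6).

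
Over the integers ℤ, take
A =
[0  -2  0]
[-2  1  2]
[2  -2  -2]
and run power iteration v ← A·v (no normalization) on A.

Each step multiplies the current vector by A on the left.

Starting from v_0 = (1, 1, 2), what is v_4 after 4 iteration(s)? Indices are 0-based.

v_4 = (-14, -9, 2)

v_0 = (1, 1, 2).
v_1 = A·v_0 = (-2, 3, -4).
v_2 = A·v_1 = (-6, -1, -2).
v_3 = A·v_2 = (2, 7, -6).
v_4 = A·v_3 = (-14, -9, 2).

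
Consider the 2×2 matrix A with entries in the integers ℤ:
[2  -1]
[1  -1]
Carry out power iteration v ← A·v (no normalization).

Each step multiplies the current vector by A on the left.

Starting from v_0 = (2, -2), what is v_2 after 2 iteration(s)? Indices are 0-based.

v_0 = (2, -2).
v_1 = A·v_0 = (6, 4).
v_2 = A·v_1 = (8, 2).

v_2 = (8, 2)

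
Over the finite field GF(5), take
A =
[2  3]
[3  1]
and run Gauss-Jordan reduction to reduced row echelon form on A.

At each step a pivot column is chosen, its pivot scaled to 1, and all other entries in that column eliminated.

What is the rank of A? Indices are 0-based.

pivot(0,0)=2: scale R0 → (1, 4)
  clear (1,0): R1 −= (3)R0 → (0, 4)
pivot(1,1)=4: scale R1 → (0, 1)
  clear (0,1): R0 −= (4)R1 → (1, 0)

rank = 2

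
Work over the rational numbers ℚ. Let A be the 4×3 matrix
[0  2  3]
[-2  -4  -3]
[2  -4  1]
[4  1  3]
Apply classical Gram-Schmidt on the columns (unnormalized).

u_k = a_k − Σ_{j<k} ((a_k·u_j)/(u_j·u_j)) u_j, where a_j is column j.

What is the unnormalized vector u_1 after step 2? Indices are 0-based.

u_1 = (2, -11/3, -13/3, 1/3)

Step 1: u_0 = a_0 = (0, -2, 2, 4).
Step 2: u_1 = a_1 − (1/6)·u_0 = (2, -11/3, -13/3, 1/3).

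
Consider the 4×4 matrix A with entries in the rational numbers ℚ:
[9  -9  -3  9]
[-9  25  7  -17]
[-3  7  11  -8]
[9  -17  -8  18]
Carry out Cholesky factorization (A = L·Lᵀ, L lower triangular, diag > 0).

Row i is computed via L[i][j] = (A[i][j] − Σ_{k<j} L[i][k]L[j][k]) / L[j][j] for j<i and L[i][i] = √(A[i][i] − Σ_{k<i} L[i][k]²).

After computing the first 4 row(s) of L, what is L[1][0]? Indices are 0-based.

L[1][0] = -3

Step 1: L[0][0] = √(9) = 3.
  L[1][0] = (-9) / L[0][0] = -3.
Step 2: L[1][1] = √(16) = 4.
  L[2][0] = (-3) / L[0][0] = -1.
  L[2][1] = (4) / L[1][1] = 1.
Step 3: L[2][2] = √(9) = 3.
  L[3][0] = (9) / L[0][0] = 3.
  L[3][1] = (-8) / L[1][1] = -2.
  L[3][2] = (-3) / L[2][2] = -1.
Step 4: L[3][3] = √(4) = 2.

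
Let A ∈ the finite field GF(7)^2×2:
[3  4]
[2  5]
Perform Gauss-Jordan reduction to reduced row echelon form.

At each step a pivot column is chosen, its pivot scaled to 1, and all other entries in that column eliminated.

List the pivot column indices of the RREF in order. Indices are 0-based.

pivot columns: 0

pivot(0,0)=3: scale R0 → (1, 6)
  clear (1,0): R1 −= (2)R0 → (0, 0)
col 1: no nonzero at/below row 1; advance.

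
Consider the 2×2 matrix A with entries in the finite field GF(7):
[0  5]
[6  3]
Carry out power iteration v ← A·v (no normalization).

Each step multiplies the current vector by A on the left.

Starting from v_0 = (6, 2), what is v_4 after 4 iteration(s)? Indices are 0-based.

v_4 = (4, 2)

v_0 = (6, 2).
v_1 = A·v_0 = (3, 0).
v_2 = A·v_1 = (0, 4).
v_3 = A·v_2 = (6, 5).
v_4 = A·v_3 = (4, 2).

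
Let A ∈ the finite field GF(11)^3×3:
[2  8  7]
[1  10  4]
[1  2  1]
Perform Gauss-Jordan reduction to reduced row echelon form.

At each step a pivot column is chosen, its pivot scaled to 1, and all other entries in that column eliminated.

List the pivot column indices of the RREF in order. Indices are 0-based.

step 1: normalize row 0 (÷2) = (1, 4, 9)
  row 1: subtract 1×row0 = (0, 6, 6)
  row 2: subtract 1×row0 = (0, 9, 3)
step 2: normalize row 1 (÷6) = (0, 1, 1)
  row 0: subtract 4×row1 = (1, 0, 5)
  row 2: subtract 9×row1 = (0, 0, 5)
step 3: normalize row 2 (÷5) = (0, 0, 1)
  row 0: subtract 5×row2 = (1, 0, 0)
  row 1: subtract 1×row2 = (0, 1, 0)

pivot columns: 0, 1, 2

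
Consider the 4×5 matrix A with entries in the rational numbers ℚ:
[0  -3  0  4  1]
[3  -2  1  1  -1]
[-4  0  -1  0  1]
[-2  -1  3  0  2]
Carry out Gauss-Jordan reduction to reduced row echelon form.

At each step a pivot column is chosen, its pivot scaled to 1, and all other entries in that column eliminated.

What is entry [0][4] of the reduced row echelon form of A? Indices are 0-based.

M[0][4] = -13/33

step 1: exchange rows 0,1
step 1: normalize row 0 (÷3) = (1, -2/3, 1/3, 1/3, -1/3)
  row 2: subtract -4×row0 = (0, -8/3, 1/3, 4/3, -1/3)
  row 3: subtract -2×row0 = (0, -7/3, 11/3, 2/3, 4/3)
step 2: normalize row 1 (÷-3) = (0, 1, 0, -4/3, -1/3)
  row 0: subtract -2/3×row1 = (1, 0, 1/3, -5/9, -5/9)
  row 2: subtract -8/3×row1 = (0, 0, 1/3, -20/9, -11/9)
  row 3: subtract -7/3×row1 = (0, 0, 11/3, -22/9, 5/9)
step 3: normalize row 2 (÷1/3) = (0, 0, 1, -20/3, -11/3)
  row 0: subtract 1/3×row2 = (1, 0, 0, 5/3, 2/3)
  row 3: subtract 11/3×row2 = (0, 0, 0, 22, 14)
step 4: normalize row 3 (÷22) = (0, 0, 0, 1, 7/11)
  row 0: subtract 5/3×row3 = (1, 0, 0, 0, -13/33)
  row 1: subtract -4/3×row3 = (0, 1, 0, 0, 17/33)
  row 2: subtract -20/3×row3 = (0, 0, 1, 0, 19/33)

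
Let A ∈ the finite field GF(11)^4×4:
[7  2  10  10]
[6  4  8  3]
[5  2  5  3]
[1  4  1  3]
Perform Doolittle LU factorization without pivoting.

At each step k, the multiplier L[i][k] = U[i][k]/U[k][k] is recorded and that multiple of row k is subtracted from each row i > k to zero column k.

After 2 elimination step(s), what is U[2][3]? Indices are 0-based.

[col 0] pivot 7
  R1 -= 4*R0 → (0, 7, 1, 7)  (L[1][0] := 4)
  R2 -= 7*R0 → (0, 10, 1, 10)  (L[2][0] := 7)
  R3 -= 8*R0 → (0, 10, 9, 0)  (L[3][0] := 8)
[col 1] pivot 7
  R2 -= 3*R1 → (0, 0, 9, 0)  (L[2][1] := 3)
  R3 -= 3*R1 → (0, 0, 6, 1)  (L[3][1] := 3)

U[2][3] = 0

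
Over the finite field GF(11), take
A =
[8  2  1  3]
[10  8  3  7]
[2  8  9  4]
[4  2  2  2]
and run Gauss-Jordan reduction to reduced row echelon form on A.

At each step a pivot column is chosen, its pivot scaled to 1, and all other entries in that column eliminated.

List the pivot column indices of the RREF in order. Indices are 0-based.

pivot columns: 0, 1, 2, 3

pivot(0,0)=8: scale R0 → (1, 3, 7, 10)
  clear (1,0): R1 −= (10)R0 → (0, 0, 10, 6)
  clear (2,0): R2 −= (2)R0 → (0, 2, 6, 6)
  clear (3,0): R3 −= (4)R0 → (0, 1, 7, 6)
pivot(1,1): swap R1↔R2
pivot(1,1)=2: scale R1 → (0, 1, 3, 3)
  clear (0,1): R0 −= (3)R1 → (1, 0, 9, 1)
  clear (3,1): R3 −= (1)R1 → (0, 0, 4, 3)
pivot(2,2)=10: scale R2 → (0, 0, 1, 5)
  clear (0,2): R0 −= (9)R2 → (1, 0, 0, 0)
  clear (1,2): R1 −= (3)R2 → (0, 1, 0, 10)
  clear (3,2): R3 −= (4)R2 → (0, 0, 0, 5)
pivot(3,3)=5: scale R3 → (0, 0, 0, 1)
  clear (1,3): R1 −= (10)R3 → (0, 1, 0, 0)
  clear (2,3): R2 −= (5)R3 → (0, 0, 1, 0)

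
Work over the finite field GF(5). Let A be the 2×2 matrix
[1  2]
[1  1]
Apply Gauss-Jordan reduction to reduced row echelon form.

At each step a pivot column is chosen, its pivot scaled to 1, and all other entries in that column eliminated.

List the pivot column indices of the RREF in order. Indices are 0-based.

step 1: normalize row 0 (÷1) = (1, 2)
  row 1: subtract 1×row0 = (0, 4)
step 2: normalize row 1 (÷4) = (0, 1)
  row 0: subtract 2×row1 = (1, 0)

pivot columns: 0, 1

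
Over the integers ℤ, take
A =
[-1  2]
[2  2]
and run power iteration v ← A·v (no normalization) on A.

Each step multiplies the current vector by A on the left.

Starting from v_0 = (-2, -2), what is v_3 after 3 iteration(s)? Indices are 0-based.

v_3 = (-26, -68)

v_0 = (-2, -2).
v_1 = A·v_0 = (-2, -8).
v_2 = A·v_1 = (-14, -20).
v_3 = A·v_2 = (-26, -68).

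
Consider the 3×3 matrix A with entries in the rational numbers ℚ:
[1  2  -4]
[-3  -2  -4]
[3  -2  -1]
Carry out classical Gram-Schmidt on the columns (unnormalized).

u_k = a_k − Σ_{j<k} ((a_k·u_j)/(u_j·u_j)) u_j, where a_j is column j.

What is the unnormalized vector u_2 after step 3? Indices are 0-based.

u_2 = (-9/2, -3, -3/2)

Step 1: u_0 = a_0 = (1, -3, 3).
Step 2: u_1 = a_1 − (2/19)·u_0 = (36/19, -32/19, -44/19).
Step 3: u_2 = a_2 − (5/19)·u_0 − (1/8)·u_1 = (-9/2, -3, -3/2).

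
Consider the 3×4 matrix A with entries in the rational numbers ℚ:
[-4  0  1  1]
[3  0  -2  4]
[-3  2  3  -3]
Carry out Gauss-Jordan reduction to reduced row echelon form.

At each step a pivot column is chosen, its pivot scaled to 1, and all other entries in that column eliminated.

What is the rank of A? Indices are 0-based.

pivot(0,0)=-4: scale R0 → (1, 0, -1/4, -1/4)
  clear (1,0): R1 −= (3)R0 → (0, 0, -5/4, 19/4)
  clear (2,0): R2 −= (-3)R0 → (0, 2, 9/4, -15/4)
pivot(1,1): swap R1↔R2
pivot(1,1)=2: scale R1 → (0, 1, 9/8, -15/8)
pivot(2,2)=-5/4: scale R2 → (0, 0, 1, -19/5)
  clear (0,2): R0 −= (-1/4)R2 → (1, 0, 0, -6/5)
  clear (1,2): R1 −= (9/8)R2 → (0, 1, 0, 12/5)

rank = 3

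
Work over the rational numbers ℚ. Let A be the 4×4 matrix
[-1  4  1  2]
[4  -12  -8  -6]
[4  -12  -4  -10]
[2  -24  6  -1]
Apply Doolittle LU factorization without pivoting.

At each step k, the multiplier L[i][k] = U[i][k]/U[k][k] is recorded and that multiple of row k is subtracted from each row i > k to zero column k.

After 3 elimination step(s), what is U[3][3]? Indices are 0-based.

U[3][3] = 3

k=0: U[0][0]=-1
  eliminate (1,0): mult=-4, new row 1: (0, 4, -4, 2); set L[1][0]=-4
  eliminate (2,0): mult=-4, new row 2: (0, 4, 0, -2); set L[2][0]=-4
  eliminate (3,0): mult=-2, new row 3: (0, -16, 8, 3); set L[3][0]=-2
k=1: U[1][1]=4
  eliminate (2,1): mult=1, new row 2: (0, 0, 4, -4); set L[2][1]=1
  eliminate (3,1): mult=-4, new row 3: (0, 0, -8, 11); set L[3][1]=-4
k=2: U[2][2]=4
  eliminate (3,2): mult=-2, new row 3: (0, 0, 0, 3); set L[3][2]=-2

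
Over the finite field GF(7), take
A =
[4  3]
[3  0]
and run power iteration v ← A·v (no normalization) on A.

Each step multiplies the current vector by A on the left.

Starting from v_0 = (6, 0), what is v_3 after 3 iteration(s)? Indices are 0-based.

v_3 = (4, 2)

v_0 = (6, 0).
v_1 = A·v_0 = (3, 4).
v_2 = A·v_1 = (3, 2).
v_3 = A·v_2 = (4, 2).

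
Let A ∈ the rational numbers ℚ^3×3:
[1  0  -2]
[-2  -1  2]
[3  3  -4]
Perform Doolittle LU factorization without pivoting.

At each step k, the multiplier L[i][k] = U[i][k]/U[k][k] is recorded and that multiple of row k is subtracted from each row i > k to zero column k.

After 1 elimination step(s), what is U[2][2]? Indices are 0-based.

[col 0] pivot 1
  R1 -= -2*R0 → (0, -1, -2)  (L[1][0] := -2)
  R2 -= 3*R0 → (0, 3, 2)  (L[2][0] := 3)

U[2][2] = 2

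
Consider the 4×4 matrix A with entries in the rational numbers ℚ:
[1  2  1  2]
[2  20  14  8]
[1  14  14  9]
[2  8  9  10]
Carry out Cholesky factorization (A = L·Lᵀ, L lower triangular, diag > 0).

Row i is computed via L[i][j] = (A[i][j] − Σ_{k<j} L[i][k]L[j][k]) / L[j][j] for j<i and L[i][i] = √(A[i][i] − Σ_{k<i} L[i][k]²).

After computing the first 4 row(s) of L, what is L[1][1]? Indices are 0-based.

L[1][1] = 4

Step 1: L[0][0] = √(1) = 1.
  L[1][0] = (2) / L[0][0] = 2.
Step 2: L[1][1] = √(16) = 4.
  L[2][0] = (1) / L[0][0] = 1.
  L[2][1] = (12) / L[1][1] = 3.
Step 3: L[2][2] = √(4) = 2.
  L[3][0] = (2) / L[0][0] = 2.
  L[3][1] = (4) / L[1][1] = 1.
  L[3][2] = (4) / L[2][2] = 2.
Step 4: L[3][3] = √(1) = 1.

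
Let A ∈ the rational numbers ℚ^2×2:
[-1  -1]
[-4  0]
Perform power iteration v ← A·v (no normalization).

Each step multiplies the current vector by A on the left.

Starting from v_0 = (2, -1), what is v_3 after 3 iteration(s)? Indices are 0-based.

v_0 = (2, -1).
v_1 = A·v_0 = (-1, -8).
v_2 = A·v_1 = (9, 4).
v_3 = A·v_2 = (-13, -36).

v_3 = (-13, -36)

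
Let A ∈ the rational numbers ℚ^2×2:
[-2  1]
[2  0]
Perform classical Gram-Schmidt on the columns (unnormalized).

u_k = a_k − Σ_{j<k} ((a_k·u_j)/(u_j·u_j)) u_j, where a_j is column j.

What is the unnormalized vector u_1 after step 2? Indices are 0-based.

u_1 = (1/2, 1/2)

Step 1: u_0 = a_0 = (-2, 2).
Step 2: u_1 = a_1 − (-1/4)·u_0 = (1/2, 1/2).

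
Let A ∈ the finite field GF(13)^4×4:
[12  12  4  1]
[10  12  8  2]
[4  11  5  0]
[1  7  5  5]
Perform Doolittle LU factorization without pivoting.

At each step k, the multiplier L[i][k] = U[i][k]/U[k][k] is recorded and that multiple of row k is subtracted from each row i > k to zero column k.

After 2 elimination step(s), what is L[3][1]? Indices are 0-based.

[col 0] pivot 12
  R1 -= 3*R0 → (0, 2, 9, 12)  (L[1][0] := 3)
  R2 -= 9*R0 → (0, 7, 8, 4)  (L[2][0] := 9)
  R3 -= 12*R0 → (0, 6, 9, 6)  (L[3][0] := 12)
[col 1] pivot 2
  R2 -= 10*R1 → (0, 0, 9, 1)  (L[2][1] := 10)
  R3 -= 3*R1 → (0, 0, 8, 9)  (L[3][1] := 3)

L[3][1] = 3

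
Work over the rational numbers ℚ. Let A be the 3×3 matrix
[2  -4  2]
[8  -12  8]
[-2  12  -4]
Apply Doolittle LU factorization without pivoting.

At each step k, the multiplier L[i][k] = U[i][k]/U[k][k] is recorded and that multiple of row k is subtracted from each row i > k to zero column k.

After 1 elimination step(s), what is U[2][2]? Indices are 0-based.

k=0: U[0][0]=2
  eliminate (1,0): mult=4, new row 1: (0, 4, 0); set L[1][0]=4
  eliminate (2,0): mult=-1, new row 2: (0, 8, -2); set L[2][0]=-1

U[2][2] = -2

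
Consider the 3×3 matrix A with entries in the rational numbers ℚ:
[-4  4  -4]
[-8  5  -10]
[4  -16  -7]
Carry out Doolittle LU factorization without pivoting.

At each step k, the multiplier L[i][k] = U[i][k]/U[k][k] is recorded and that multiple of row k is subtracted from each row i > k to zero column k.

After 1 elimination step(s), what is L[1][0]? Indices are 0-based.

k=0: U[0][0]=-4
  eliminate (1,0): mult=2, new row 1: (0, -3, -2); set L[1][0]=2
  eliminate (2,0): mult=-1, new row 2: (0, -12, -11); set L[2][0]=-1

L[1][0] = 2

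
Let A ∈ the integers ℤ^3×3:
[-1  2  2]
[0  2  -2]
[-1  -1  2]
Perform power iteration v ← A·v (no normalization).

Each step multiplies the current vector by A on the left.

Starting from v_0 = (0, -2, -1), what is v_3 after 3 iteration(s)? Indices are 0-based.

v_3 = (6, -24, 18)

v_0 = (0, -2, -1).
v_1 = A·v_0 = (-6, -2, 0).
v_2 = A·v_1 = (2, -4, 8).
v_3 = A·v_2 = (6, -24, 18).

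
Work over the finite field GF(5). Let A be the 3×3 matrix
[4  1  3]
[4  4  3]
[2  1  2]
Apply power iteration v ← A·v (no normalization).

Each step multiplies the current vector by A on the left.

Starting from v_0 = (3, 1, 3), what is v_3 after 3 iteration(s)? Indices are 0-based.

v_0 = (3, 1, 3).
v_1 = A·v_0 = (2, 0, 3).
v_2 = A·v_1 = (2, 2, 0).
v_3 = A·v_2 = (0, 1, 1).

v_3 = (0, 1, 1)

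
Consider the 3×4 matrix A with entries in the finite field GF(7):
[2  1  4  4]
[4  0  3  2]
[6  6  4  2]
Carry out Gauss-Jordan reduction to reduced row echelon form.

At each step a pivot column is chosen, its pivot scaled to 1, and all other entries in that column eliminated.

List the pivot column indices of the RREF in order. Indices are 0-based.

pivot columns: 0, 1, 2

[1] R0 /= 2  ⇒  (1, 4, 2, 2)
     R1 -= 4·R0  ⇒  (0, 5, 2, 1)
     R2 -= 6·R0  ⇒  (0, 3, 6, 4)
[2] R1 /= 5  ⇒  (0, 1, 6, 3)
     R0 -= 4·R1  ⇒  (1, 0, 6, 4)
     R2 -= 3·R1  ⇒  (0, 0, 2, 2)
[3] R2 /= 2  ⇒  (0, 0, 1, 1)
     R0 -= 6·R2  ⇒  (1, 0, 0, 5)
     R1 -= 6·R2  ⇒  (0, 1, 0, 4)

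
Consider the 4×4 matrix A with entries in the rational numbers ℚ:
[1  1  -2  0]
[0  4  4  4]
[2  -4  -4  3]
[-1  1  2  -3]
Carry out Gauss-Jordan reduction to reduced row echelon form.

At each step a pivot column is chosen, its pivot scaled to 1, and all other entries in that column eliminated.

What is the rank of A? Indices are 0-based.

rank = 4

[1] R0 /= 1  ⇒  (1, 1, -2, 0)
     R2 -= 2·R0  ⇒  (0, -6, 0, 3)
     R3 -= -1·R0  ⇒  (0, 2, 0, -3)
[2] R1 /= 4  ⇒  (0, 1, 1, 1)
     R0 -= 1·R1  ⇒  (1, 0, -3, -1)
     R2 -= -6·R1  ⇒  (0, 0, 6, 9)
     R3 -= 2·R1  ⇒  (0, 0, -2, -5)
[3] R2 /= 6  ⇒  (0, 0, 1, 3/2)
     R0 -= -3·R2  ⇒  (1, 0, 0, 7/2)
     R1 -= 1·R2  ⇒  (0, 1, 0, -1/2)
     R3 -= -2·R2  ⇒  (0, 0, 0, -2)
[4] R3 /= -2  ⇒  (0, 0, 0, 1)
     R0 -= 7/2·R3  ⇒  (1, 0, 0, 0)
     R1 -= -1/2·R3  ⇒  (0, 1, 0, 0)
     R2 -= 3/2·R3  ⇒  (0, 0, 1, 0)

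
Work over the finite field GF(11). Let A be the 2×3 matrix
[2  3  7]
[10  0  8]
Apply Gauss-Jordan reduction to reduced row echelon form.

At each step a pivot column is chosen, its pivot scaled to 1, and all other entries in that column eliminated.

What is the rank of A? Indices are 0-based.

rank = 2

pivot(0,0)=2: scale R0 → (1, 7, 9)
  clear (1,0): R1 −= (10)R0 → (0, 7, 6)
pivot(1,1)=7: scale R1 → (0, 1, 4)
  clear (0,1): R0 −= (7)R1 → (1, 0, 3)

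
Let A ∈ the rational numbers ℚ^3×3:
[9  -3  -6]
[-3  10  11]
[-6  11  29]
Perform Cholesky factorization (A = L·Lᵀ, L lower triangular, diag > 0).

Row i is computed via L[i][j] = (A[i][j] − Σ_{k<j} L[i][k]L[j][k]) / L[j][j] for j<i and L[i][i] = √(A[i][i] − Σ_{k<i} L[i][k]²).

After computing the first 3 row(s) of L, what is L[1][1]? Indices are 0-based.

L[1][1] = 3

Step 1: L[0][0] = √(9) = 3.
  L[1][0] = (-3) / L[0][0] = -1.
Step 2: L[1][1] = √(9) = 3.
  L[2][0] = (-6) / L[0][0] = -2.
  L[2][1] = (9) / L[1][1] = 3.
Step 3: L[2][2] = √(16) = 4.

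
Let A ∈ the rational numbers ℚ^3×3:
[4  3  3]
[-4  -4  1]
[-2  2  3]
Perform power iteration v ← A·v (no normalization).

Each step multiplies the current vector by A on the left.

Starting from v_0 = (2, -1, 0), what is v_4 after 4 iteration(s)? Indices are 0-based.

v_4 = (-904, 428, 120)

v_0 = (2, -1, 0).
v_1 = A·v_0 = (5, -4, -6).
v_2 = A·v_1 = (-10, -10, -36).
v_3 = A·v_2 = (-178, 44, -108).
v_4 = A·v_3 = (-904, 428, 120).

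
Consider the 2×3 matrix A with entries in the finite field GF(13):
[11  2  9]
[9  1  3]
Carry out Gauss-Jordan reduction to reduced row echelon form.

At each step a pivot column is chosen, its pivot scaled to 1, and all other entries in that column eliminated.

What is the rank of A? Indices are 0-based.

[1] R0 /= 11  ⇒  (1, 12, 2)
     R1 -= 9·R0  ⇒  (0, 10, 11)
[2] R1 /= 10  ⇒  (0, 1, 5)
     R0 -= 12·R1  ⇒  (1, 0, 7)

rank = 2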